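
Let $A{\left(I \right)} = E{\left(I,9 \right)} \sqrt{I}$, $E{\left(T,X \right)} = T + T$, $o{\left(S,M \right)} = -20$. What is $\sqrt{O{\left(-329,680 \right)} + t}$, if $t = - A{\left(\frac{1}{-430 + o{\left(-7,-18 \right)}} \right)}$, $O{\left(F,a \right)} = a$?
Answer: $\frac{\sqrt{137700000 + 30 i \sqrt{2}}}{450} \approx 26.077 + 4.0172 \cdot 10^{-6} i$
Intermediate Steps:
$E{\left(T,X \right)} = 2 T$
$A{\left(I \right)} = 2 I^{\frac{3}{2}}$ ($A{\left(I \right)} = 2 I \sqrt{I} = 2 I^{\frac{3}{2}}$)
$t = \frac{i \sqrt{2}}{6750}$ ($t = - 2 \left(\frac{1}{-430 - 20}\right)^{\frac{3}{2}} = - 2 \left(\frac{1}{-450}\right)^{\frac{3}{2}} = - 2 \left(- \frac{1}{450}\right)^{\frac{3}{2}} = - 2 \left(- \frac{i \sqrt{2}}{13500}\right) = - \frac{\left(-1\right) i \sqrt{2}}{6750} = \frac{i \sqrt{2}}{6750} \approx 0.00020951 i$)
$\sqrt{O{\left(-329,680 \right)} + t} = \sqrt{680 + \frac{i \sqrt{2}}{6750}}$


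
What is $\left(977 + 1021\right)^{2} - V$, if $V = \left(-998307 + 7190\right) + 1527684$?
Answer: $3455437$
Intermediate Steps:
$V = 536567$ ($V = -991117 + 1527684 = 536567$)
$\left(977 + 1021\right)^{2} - V = \left(977 + 1021\right)^{2} - 536567 = 1998^{2} - 536567 = 3992004 - 536567 = 3455437$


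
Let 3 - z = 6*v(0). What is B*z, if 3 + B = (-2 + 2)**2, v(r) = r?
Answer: -9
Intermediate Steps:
z = 3 (z = 3 - 6*0 = 3 - 1*0 = 3 + 0 = 3)
B = -3 (B = -3 + (-2 + 2)**2 = -3 + 0**2 = -3 + 0 = -3)
B*z = -3*3 = -9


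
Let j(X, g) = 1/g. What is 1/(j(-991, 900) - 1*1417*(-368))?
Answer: 900/469310401 ≈ 1.9177e-6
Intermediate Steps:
1/(j(-991, 900) - 1*1417*(-368)) = 1/(1/900 - 1*1417*(-368)) = 1/(1/900 - 1417*(-368)) = 1/(1/900 + 521456) = 1/(469310401/900) = 900/469310401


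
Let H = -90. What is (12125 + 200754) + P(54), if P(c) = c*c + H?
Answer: 215705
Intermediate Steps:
P(c) = -90 + c² (P(c) = c*c - 90 = c² - 90 = -90 + c²)
(12125 + 200754) + P(54) = (12125 + 200754) + (-90 + 54²) = 212879 + (-90 + 2916) = 212879 + 2826 = 215705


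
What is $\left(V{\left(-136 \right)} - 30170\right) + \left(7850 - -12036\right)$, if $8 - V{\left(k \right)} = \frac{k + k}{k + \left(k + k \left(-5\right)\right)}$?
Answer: $- \frac{30826}{3} \approx -10275.0$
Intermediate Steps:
$V{\left(k \right)} = \frac{26}{3}$ ($V{\left(k \right)} = 8 - \frac{k + k}{k + \left(k + k \left(-5\right)\right)} = 8 - \frac{2 k}{k + \left(k - 5 k\right)} = 8 - \frac{2 k}{k - 4 k} = 8 - \frac{2 k}{\left(-3\right) k} = 8 - 2 k \left(- \frac{1}{3 k}\right) = 8 - - \frac{2}{3} = 8 + \frac{2}{3} = \frac{26}{3}$)
$\left(V{\left(-136 \right)} - 30170\right) + \left(7850 - -12036\right) = \left(\frac{26}{3} - 30170\right) + \left(7850 - -12036\right) = - \frac{90484}{3} + \left(7850 + 12036\right) = - \frac{90484}{3} + 19886 = - \frac{30826}{3}$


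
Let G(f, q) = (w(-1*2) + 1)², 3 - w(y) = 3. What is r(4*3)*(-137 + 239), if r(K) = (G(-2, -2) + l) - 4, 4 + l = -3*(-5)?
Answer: 816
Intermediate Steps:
w(y) = 0 (w(y) = 3 - 1*3 = 3 - 3 = 0)
G(f, q) = 1 (G(f, q) = (0 + 1)² = 1² = 1)
l = 11 (l = -4 - 3*(-5) = -4 + 15 = 11)
r(K) = 8 (r(K) = (1 + 11) - 4 = 12 - 4 = 8)
r(4*3)*(-137 + 239) = 8*(-137 + 239) = 8*102 = 816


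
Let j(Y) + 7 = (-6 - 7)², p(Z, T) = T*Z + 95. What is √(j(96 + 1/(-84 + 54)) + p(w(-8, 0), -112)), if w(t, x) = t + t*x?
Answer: √1153 ≈ 33.956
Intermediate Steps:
p(Z, T) = 95 + T*Z
j(Y) = 162 (j(Y) = -7 + (-6 - 7)² = -7 + (-13)² = -7 + 169 = 162)
√(j(96 + 1/(-84 + 54)) + p(w(-8, 0), -112)) = √(162 + (95 - (-896)*(1 + 0))) = √(162 + (95 - (-896))) = √(162 + (95 - 112*(-8))) = √(162 + (95 + 896)) = √(162 + 991) = √1153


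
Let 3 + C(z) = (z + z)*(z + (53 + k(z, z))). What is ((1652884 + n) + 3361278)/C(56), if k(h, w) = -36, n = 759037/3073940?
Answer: 15413233897317/25123311620 ≈ 613.50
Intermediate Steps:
n = 759037/3073940 (n = 759037*(1/3073940) = 759037/3073940 ≈ 0.24693)
C(z) = -3 + 2*z*(17 + z) (C(z) = -3 + (z + z)*(z + (53 - 36)) = -3 + (2*z)*(z + 17) = -3 + (2*z)*(17 + z) = -3 + 2*z*(17 + z))
((1652884 + n) + 3361278)/C(56) = ((1652884 + 759037/3073940) + 3361278)/(-3 + 2*56**2 + 34*56) = (5080867001997/3073940 + 3361278)/(-3 + 2*3136 + 1904) = 15413233897317/(3073940*(-3 + 6272 + 1904)) = (15413233897317/3073940)/8173 = (15413233897317/3073940)*(1/8173) = 15413233897317/25123311620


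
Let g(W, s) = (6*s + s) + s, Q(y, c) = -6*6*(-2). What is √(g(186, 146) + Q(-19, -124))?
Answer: 2*√310 ≈ 35.214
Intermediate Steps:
Q(y, c) = 72 (Q(y, c) = -36*(-2) = 72)
g(W, s) = 8*s (g(W, s) = 7*s + s = 8*s)
√(g(186, 146) + Q(-19, -124)) = √(8*146 + 72) = √(1168 + 72) = √1240 = 2*√310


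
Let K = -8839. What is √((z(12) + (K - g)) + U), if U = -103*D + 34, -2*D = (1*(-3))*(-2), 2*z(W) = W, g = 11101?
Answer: I*√19591 ≈ 139.97*I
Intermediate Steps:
z(W) = W/2
D = -3 (D = -1*(-3)*(-2)/2 = -(-3)*(-2)/2 = -½*6 = -3)
U = 343 (U = -103*(-3) + 34 = 309 + 34 = 343)
√((z(12) + (K - g)) + U) = √(((½)*12 + (-8839 - 1*11101)) + 343) = √((6 + (-8839 - 11101)) + 343) = √((6 - 19940) + 343) = √(-19934 + 343) = √(-19591) = I*√19591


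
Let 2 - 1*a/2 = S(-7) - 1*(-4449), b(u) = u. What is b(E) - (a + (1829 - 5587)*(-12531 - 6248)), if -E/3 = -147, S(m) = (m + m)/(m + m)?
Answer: -70562145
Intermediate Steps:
S(m) = 1 (S(m) = (2*m)/((2*m)) = (2*m)*(1/(2*m)) = 1)
E = 441 (E = -3*(-147) = 441)
a = -8896 (a = 4 - 2*(1 - 1*(-4449)) = 4 - 2*(1 + 4449) = 4 - 2*4450 = 4 - 8900 = -8896)
b(E) - (a + (1829 - 5587)*(-12531 - 6248)) = 441 - (-8896 + (1829 - 5587)*(-12531 - 6248)) = 441 - (-8896 - 3758*(-18779)) = 441 - (-8896 + 70571482) = 441 - 1*70562586 = 441 - 70562586 = -70562145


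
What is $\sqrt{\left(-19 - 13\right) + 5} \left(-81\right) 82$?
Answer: $- 19926 i \sqrt{3} \approx - 34513.0 i$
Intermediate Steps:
$\sqrt{\left(-19 - 13\right) + 5} \left(-81\right) 82 = \sqrt{-32 + 5} \left(-81\right) 82 = \sqrt{-27} \left(-81\right) 82 = 3 i \sqrt{3} \left(-81\right) 82 = - 243 i \sqrt{3} \cdot 82 = - 19926 i \sqrt{3}$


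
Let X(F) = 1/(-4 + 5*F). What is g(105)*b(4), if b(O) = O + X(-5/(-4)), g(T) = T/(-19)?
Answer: -1400/57 ≈ -24.561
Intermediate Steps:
g(T) = -T/19 (g(T) = T*(-1/19) = -T/19)
X(F) = 1/(-4 + 5*F)
b(O) = 4/9 + O (b(O) = O + 1/(-4 + 5*(-5/(-4))) = O + 1/(-4 + 5*(-5*(-¼))) = O + 1/(-4 + 5*(5/4)) = O + 1/(-4 + 25/4) = O + 1/(9/4) = O + 4/9 = 4/9 + O)
g(105)*b(4) = (-1/19*105)*(4/9 + 4) = -105/19*40/9 = -1400/57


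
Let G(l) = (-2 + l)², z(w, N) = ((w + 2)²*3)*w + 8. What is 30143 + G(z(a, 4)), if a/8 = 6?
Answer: 129604350179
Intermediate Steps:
a = 48 (a = 8*6 = 48)
z(w, N) = 8 + 3*w*(2 + w)² (z(w, N) = ((2 + w)²*3)*w + 8 = (3*(2 + w)²)*w + 8 = 3*w*(2 + w)² + 8 = 8 + 3*w*(2 + w)²)
30143 + G(z(a, 4)) = 30143 + (-2 + (8 + 3*48*(2 + 48)²))² = 30143 + (-2 + (8 + 3*48*50²))² = 30143 + (-2 + (8 + 3*48*2500))² = 30143 + (-2 + (8 + 360000))² = 30143 + (-2 + 360008)² = 30143 + 360006² = 30143 + 129604320036 = 129604350179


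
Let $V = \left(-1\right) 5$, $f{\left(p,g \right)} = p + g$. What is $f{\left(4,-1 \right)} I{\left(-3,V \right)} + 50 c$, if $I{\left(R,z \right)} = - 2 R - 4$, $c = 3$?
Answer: $156$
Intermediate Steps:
$f{\left(p,g \right)} = g + p$
$V = -5$
$I{\left(R,z \right)} = -4 - 2 R$
$f{\left(4,-1 \right)} I{\left(-3,V \right)} + 50 c = \left(-1 + 4\right) \left(-4 - -6\right) + 50 \cdot 3 = 3 \left(-4 + 6\right) + 150 = 3 \cdot 2 + 150 = 6 + 150 = 156$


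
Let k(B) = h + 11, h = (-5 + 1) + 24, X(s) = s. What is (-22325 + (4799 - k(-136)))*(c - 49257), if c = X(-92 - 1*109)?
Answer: 868334106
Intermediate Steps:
h = 20 (h = -4 + 24 = 20)
c = -201 (c = -92 - 1*109 = -92 - 109 = -201)
k(B) = 31 (k(B) = 20 + 11 = 31)
(-22325 + (4799 - k(-136)))*(c - 49257) = (-22325 + (4799 - 1*31))*(-201 - 49257) = (-22325 + (4799 - 31))*(-49458) = (-22325 + 4768)*(-49458) = -17557*(-49458) = 868334106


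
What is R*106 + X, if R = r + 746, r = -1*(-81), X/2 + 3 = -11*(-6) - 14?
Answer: 87760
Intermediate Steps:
X = 98 (X = -6 + 2*(-11*(-6) - 14) = -6 + 2*(66 - 14) = -6 + 2*52 = -6 + 104 = 98)
r = 81
R = 827 (R = 81 + 746 = 827)
R*106 + X = 827*106 + 98 = 87662 + 98 = 87760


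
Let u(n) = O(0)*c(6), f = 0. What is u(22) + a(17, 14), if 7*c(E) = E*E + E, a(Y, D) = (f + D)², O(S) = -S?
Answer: 196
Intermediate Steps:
a(Y, D) = D² (a(Y, D) = (0 + D)² = D²)
c(E) = E/7 + E²/7 (c(E) = (E*E + E)/7 = (E² + E)/7 = (E + E²)/7 = E/7 + E²/7)
u(n) = 0 (u(n) = (-1*0)*((⅐)*6*(1 + 6)) = 0*((⅐)*6*7) = 0*6 = 0)
u(22) + a(17, 14) = 0 + 14² = 0 + 196 = 196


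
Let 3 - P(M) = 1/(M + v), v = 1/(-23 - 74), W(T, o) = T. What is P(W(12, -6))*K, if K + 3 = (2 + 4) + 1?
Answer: 13568/1163 ≈ 11.666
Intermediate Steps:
K = 4 (K = -3 + ((2 + 4) + 1) = -3 + (6 + 1) = -3 + 7 = 4)
v = -1/97 (v = 1/(-97) = -1/97 ≈ -0.010309)
P(M) = 3 - 1/(-1/97 + M) (P(M) = 3 - 1/(M - 1/97) = 3 - 1/(-1/97 + M))
P(W(12, -6))*K = ((-100 + 291*12)/(-1 + 97*12))*4 = ((-100 + 3492)/(-1 + 1164))*4 = (3392/1163)*4 = 13568/1163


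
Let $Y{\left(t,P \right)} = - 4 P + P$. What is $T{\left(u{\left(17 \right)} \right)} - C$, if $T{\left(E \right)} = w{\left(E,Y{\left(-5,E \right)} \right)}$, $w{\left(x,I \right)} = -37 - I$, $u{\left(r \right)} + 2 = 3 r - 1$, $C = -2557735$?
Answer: $2557842$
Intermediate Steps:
$Y{\left(t,P \right)} = - 3 P$
$u{\left(r \right)} = -3 + 3 r$ ($u{\left(r \right)} = -2 + \left(3 r - 1\right) = -2 + \left(-1 + 3 r\right) = -3 + 3 r$)
$T{\left(E \right)} = -37 + 3 E$ ($T{\left(E \right)} = -37 - - 3 E = -37 + 3 E$)
$T{\left(u{\left(17 \right)} \right)} - C = \left(-37 + 3 \left(-3 + 3 \cdot 17\right)\right) - -2557735 = \left(-37 + 3 \left(-3 + 51\right)\right) + 2557735 = \left(-37 + 3 \cdot 48\right) + 2557735 = \left(-37 + 144\right) + 2557735 = 107 + 2557735 = 2557842$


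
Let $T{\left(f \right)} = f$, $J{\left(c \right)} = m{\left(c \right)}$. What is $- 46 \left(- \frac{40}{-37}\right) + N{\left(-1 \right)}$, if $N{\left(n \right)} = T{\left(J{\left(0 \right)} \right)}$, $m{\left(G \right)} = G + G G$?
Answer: $- \frac{1840}{37} \approx -49.73$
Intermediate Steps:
$m{\left(G \right)} = G + G^{2}$
$J{\left(c \right)} = c \left(1 + c\right)$
$N{\left(n \right)} = 0$ ($N{\left(n \right)} = 0 \left(1 + 0\right) = 0 \cdot 1 = 0$)
$- 46 \left(- \frac{40}{-37}\right) + N{\left(-1 \right)} = - 46 \left(- \frac{40}{-37}\right) + 0 = - 46 \left(\left(-40\right) \left(- \frac{1}{37}\right)\right) + 0 = \left(-46\right) \frac{40}{37} + 0 = - \frac{1840}{37} + 0 = - \frac{1840}{37}$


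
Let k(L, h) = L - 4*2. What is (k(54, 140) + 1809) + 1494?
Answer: 3349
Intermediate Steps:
k(L, h) = -8 + L (k(L, h) = L - 8 = -8 + L)
(k(54, 140) + 1809) + 1494 = ((-8 + 54) + 1809) + 1494 = (46 + 1809) + 1494 = 1855 + 1494 = 3349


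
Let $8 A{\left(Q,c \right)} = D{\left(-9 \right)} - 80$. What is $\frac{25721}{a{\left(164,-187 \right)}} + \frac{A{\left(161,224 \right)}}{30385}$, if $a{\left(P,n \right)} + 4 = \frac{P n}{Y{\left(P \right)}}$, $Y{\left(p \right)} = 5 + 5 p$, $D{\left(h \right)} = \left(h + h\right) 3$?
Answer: $- \frac{58614995599}{93828880} \approx -624.7$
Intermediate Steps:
$D{\left(h \right)} = 6 h$ ($D{\left(h \right)} = 2 h 3 = 6 h$)
$A{\left(Q,c \right)} = - \frac{67}{4}$ ($A{\left(Q,c \right)} = \frac{6 \left(-9\right) - 80}{8} = \frac{-54 - 80}{8} = \frac{1}{8} \left(-134\right) = - \frac{67}{4}$)
$a{\left(P,n \right)} = -4 + \frac{P n}{5 + 5 P}$
$\frac{25721}{a{\left(164,-187 \right)}} + \frac{A{\left(161,224 \right)}}{30385} = \frac{25721}{\frac{1}{5} \frac{1}{1 + 164} \left(-20 - 3280 + 164 \left(-187\right)\right)} - \frac{67}{4 \cdot 30385} = \frac{25721}{\frac{1}{5} \cdot \frac{1}{165} \left(-20 - 3280 - 30668\right)} - \frac{67}{121540} = \frac{25721}{\frac{1}{5} \cdot \frac{1}{165} \left(-33968\right)} - \frac{67}{121540} = \frac{25721}{- \frac{3088}{75}} - \frac{67}{121540} = 25721 \left(- \frac{75}{3088}\right) - \frac{67}{121540} = - \frac{1929075}{3088} - \frac{67}{121540} = - \frac{58614995599}{93828880}$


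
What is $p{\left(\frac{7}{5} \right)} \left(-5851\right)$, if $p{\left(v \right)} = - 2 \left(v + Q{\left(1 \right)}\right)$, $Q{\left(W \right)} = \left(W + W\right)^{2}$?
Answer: $\frac{315954}{5} \approx 63191.0$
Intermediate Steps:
$Q{\left(W \right)} = 4 W^{2}$ ($Q{\left(W \right)} = \left(2 W\right)^{2} = 4 W^{2}$)
$p{\left(v \right)} = -8 - 2 v$ ($p{\left(v \right)} = - 2 \left(v + 4 \cdot 1^{2}\right) = - 2 \left(v + 4 \cdot 1\right) = - 2 \left(v + 4\right) = - 2 \left(4 + v\right) = -8 - 2 v$)
$p{\left(\frac{7}{5} \right)} \left(-5851\right) = \left(-8 - 2 \cdot \frac{7}{5}\right) \left(-5851\right) = \left(-8 - 2 \cdot 7 \cdot \frac{1}{5}\right) \left(-5851\right) = \left(-8 - \frac{14}{5}\right) \left(-5851\right) = \left(- \frac{54}{5}\right) \left(-5851\right) = \frac{315954}{5}$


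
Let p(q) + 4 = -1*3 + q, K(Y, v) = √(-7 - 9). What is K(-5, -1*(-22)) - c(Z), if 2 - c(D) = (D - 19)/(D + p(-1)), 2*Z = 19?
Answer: -25/3 + 4*I ≈ -8.3333 + 4.0*I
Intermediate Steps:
K(Y, v) = 4*I (K(Y, v) = √(-16) = 4*I)
Z = 19/2 (Z = (½)*19 = 19/2 ≈ 9.5000)
p(q) = -7 + q (p(q) = -4 + (-1*3 + q) = -4 + (-3 + q) = -7 + q)
c(D) = 2 - (-19 + D)/(-8 + D) (c(D) = 2 - (D - 19)/(D + (-7 - 1)) = 2 - (-19 + D)/(D - 8) = 2 - (-19 + D)/(-8 + D))
K(-5, -1*(-22)) - c(Z) = 4*I - (3 + 19/2)/(-8 + 19/2) = 4*I - 25/(3/2*2) = 4*I - 2*25/(3*2) = 4*I - 1*25/3 = 4*I - 25/3 = -25/3 + 4*I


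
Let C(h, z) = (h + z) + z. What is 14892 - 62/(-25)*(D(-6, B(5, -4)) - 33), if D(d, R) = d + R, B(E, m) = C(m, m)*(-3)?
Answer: 372114/25 ≈ 14885.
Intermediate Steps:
C(h, z) = h + 2*z
B(E, m) = -9*m (B(E, m) = (m + 2*m)*(-3) = (3*m)*(-3) = -9*m)
D(d, R) = R + d
14892 - 62/(-25)*(D(-6, B(5, -4)) - 33) = 14892 - 62/(-25)*((-9*(-4) - 6) - 33) = 14892 - 62*(-1/25)*((36 - 6) - 33) = 14892 - (-62)*(30 - 33)/25 = 14892 - (-62)*(-3)/25 = 14892 - 1*186/25 = 14892 - 186/25 = 372114/25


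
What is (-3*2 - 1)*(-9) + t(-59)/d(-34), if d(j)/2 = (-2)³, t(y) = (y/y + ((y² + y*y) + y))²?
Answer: -2979013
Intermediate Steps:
t(y) = (1 + y + 2*y²)² (t(y) = (1 + ((y² + y²) + y))² = (1 + (2*y² + y))² = (1 + (y + 2*y²))² = (1 + y + 2*y²)²)
d(j) = -16 (d(j) = 2*(-2)³ = 2*(-8) = -16)
(-3*2 - 1)*(-9) + t(-59)/d(-34) = (-3*2 - 1)*(-9) + (1 - 59 + 2*(-59)²)²/(-16) = (-6 - 1)*(-9) + (1 - 59 + 2*3481)²*(-1/16) = -7*(-9) + (1 - 59 + 6962)²*(-1/16) = 63 + 6904²*(-1/16) = 63 + 47665216*(-1/16) = 63 - 2979076 = -2979013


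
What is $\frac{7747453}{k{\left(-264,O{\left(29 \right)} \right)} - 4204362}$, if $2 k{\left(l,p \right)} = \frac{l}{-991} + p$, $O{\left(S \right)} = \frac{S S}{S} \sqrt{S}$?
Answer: $- \frac{18279667800892925160}{9919948944944696413} - \frac{63042904371742 \sqrt{29}}{9919948944944696413} \approx -1.8428$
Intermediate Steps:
$O{\left(S \right)} = S^{\frac{3}{2}}$ ($O{\left(S \right)} = \frac{S^{2}}{S} \sqrt{S} = S \sqrt{S} = S^{\frac{3}{2}}$)
$k{\left(l,p \right)} = \frac{p}{2} - \frac{l}{1982}$ ($k{\left(l,p \right)} = \frac{\frac{l}{-991} + p}{2} = \frac{l \left(- \frac{1}{991}\right) + p}{2} = \frac{- \frac{l}{991} + p}{2} = \frac{p - \frac{l}{991}}{2} = \frac{p}{2} - \frac{l}{1982}$)
$\frac{7747453}{k{\left(-264,O{\left(29 \right)} \right)} - 4204362} = \frac{7747453}{\left(\frac{29^{\frac{3}{2}}}{2} - - \frac{132}{991}\right) - 4204362} = \frac{7747453}{\left(\frac{29 \sqrt{29}}{2} + \frac{132}{991}\right) - 4204362} = \frac{7747453}{\left(\frac{132}{991} + \frac{29 \sqrt{29}}{2}\right) - 4204362} = \frac{7747453}{- \frac{4166522610}{991} + \frac{29 \sqrt{29}}{2}}$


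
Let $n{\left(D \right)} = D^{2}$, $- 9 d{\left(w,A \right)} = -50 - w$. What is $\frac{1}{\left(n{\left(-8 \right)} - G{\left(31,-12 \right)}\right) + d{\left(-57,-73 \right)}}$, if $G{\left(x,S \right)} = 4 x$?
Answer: $- \frac{9}{547} \approx -0.016453$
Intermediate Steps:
$d{\left(w,A \right)} = \frac{50}{9} + \frac{w}{9}$ ($d{\left(w,A \right)} = - \frac{-50 - w}{9} = \frac{50}{9} + \frac{w}{9}$)
$\frac{1}{\left(n{\left(-8 \right)} - G{\left(31,-12 \right)}\right) + d{\left(-57,-73 \right)}} = \frac{1}{\left(\left(-8\right)^{2} - 4 \cdot 31\right) + \left(\frac{50}{9} + \frac{1}{9} \left(-57\right)\right)} = \frac{1}{\left(64 - 124\right) + \left(\frac{50}{9} - \frac{19}{3}\right)} = \frac{1}{\left(64 - 124\right) - \frac{7}{9}} = \frac{1}{-60 - \frac{7}{9}} = \frac{1}{- \frac{547}{9}} = - \frac{9}{547}$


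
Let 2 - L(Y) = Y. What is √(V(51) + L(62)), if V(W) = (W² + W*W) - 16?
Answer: √5126 ≈ 71.596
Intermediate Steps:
L(Y) = 2 - Y
V(W) = -16 + 2*W² (V(W) = (W² + W²) - 16 = 2*W² - 16 = -16 + 2*W²)
√(V(51) + L(62)) = √((-16 + 2*51²) + (2 - 1*62)) = √((-16 + 2*2601) + (2 - 62)) = √((-16 + 5202) - 60) = √(5186 - 60) = √5126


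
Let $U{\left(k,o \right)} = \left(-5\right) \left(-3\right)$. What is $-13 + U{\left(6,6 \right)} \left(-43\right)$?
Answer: $-658$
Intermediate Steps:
$U{\left(k,o \right)} = 15$
$-13 + U{\left(6,6 \right)} \left(-43\right) = -13 + 15 \left(-43\right) = -13 - 645 = -658$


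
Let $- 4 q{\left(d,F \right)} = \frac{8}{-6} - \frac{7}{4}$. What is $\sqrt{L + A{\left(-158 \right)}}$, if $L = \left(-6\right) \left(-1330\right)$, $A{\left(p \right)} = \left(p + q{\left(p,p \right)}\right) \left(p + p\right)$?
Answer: $\frac{\sqrt{2075919}}{6} \approx 240.13$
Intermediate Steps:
$q{\left(d,F \right)} = \frac{37}{48}$ ($q{\left(d,F \right)} = - \frac{\frac{8}{-6} - \frac{7}{4}}{4} = - \frac{8 \left(- \frac{1}{6}\right) - \frac{7}{4}}{4} = - \frac{- \frac{4}{3} - \frac{7}{4}}{4} = \left(- \frac{1}{4}\right) \left(- \frac{37}{12}\right) = \frac{37}{48}$)
$A{\left(p \right)} = 2 p \left(\frac{37}{48} + p\right)$ ($A{\left(p \right)} = \left(p + \frac{37}{48}\right) \left(p + p\right) = \left(\frac{37}{48} + p\right) 2 p = 2 p \left(\frac{37}{48} + p\right)$)
$L = 7980$
$\sqrt{L + A{\left(-158 \right)}} = \sqrt{7980 + \frac{1}{24} \left(-158\right) \left(37 + 48 \left(-158\right)\right)} = \sqrt{7980 + \frac{1}{24} \left(-158\right) \left(37 - 7584\right)} = \sqrt{7980 + \frac{1}{24} \left(-158\right) \left(-7547\right)} = \sqrt{7980 + \frac{596213}{12}} = \sqrt{\frac{691973}{12}} = \frac{\sqrt{2075919}}{6}$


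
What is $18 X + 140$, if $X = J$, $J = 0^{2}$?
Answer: $140$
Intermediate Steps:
$J = 0$
$X = 0$
$18 X + 140 = 18 \cdot 0 + 140 = 0 + 140 = 140$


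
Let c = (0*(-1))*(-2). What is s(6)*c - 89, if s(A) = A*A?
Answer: -89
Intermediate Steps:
c = 0 (c = 0*(-2) = 0)
s(A) = A²
s(6)*c - 89 = 6²*0 - 89 = 36*0 - 89 = 0 - 89 = -89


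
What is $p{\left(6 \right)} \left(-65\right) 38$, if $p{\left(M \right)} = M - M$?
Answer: $0$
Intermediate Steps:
$p{\left(M \right)} = 0$
$p{\left(6 \right)} \left(-65\right) 38 = 0 \left(-65\right) 38 = 0 \cdot 38 = 0$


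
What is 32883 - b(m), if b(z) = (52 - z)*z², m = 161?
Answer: 2858272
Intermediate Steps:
b(z) = z²*(52 - z)
32883 - b(m) = 32883 - 161²*(52 - 1*161) = 32883 - 25921*(52 - 161) = 32883 - 25921*(-109) = 32883 - 1*(-2825389) = 32883 + 2825389 = 2858272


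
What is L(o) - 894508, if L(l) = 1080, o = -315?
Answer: -893428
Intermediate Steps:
L(o) - 894508 = 1080 - 894508 = -893428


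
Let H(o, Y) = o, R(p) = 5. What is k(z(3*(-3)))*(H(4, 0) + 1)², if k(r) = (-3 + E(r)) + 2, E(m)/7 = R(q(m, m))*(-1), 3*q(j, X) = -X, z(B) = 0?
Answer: -900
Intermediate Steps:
q(j, X) = -X/3 (q(j, X) = (-X)/3 = -X/3)
E(m) = -35 (E(m) = 7*(5*(-1)) = 7*(-5) = -35)
k(r) = -36 (k(r) = (-3 - 35) + 2 = -38 + 2 = -36)
k(z(3*(-3)))*(H(4, 0) + 1)² = -36*(4 + 1)² = -36*5² = -36*25 = -900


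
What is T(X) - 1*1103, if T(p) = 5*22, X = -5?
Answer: -993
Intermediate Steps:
T(p) = 110
T(X) - 1*1103 = 110 - 1*1103 = 110 - 1103 = -993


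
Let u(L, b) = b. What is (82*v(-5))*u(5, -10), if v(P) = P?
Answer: 4100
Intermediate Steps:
(82*v(-5))*u(5, -10) = (82*(-5))*(-10) = -410*(-10) = 4100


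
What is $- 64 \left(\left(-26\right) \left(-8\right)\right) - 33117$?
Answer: $-46429$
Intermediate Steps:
$- 64 \left(\left(-26\right) \left(-8\right)\right) - 33117 = \left(-64\right) 208 - 33117 = -13312 - 33117 = -46429$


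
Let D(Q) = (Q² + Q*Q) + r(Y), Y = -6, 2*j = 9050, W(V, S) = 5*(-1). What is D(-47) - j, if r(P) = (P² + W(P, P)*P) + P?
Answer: -47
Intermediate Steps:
W(V, S) = -5
j = 4525 (j = (½)*9050 = 4525)
r(P) = P² - 4*P (r(P) = (P² - 5*P) + P = P² - 4*P)
D(Q) = 60 + 2*Q² (D(Q) = (Q² + Q*Q) - 6*(-4 - 6) = (Q² + Q²) - 6*(-10) = 2*Q² + 60 = 60 + 2*Q²)
D(-47) - j = (60 + 2*(-47)²) - 1*4525 = (60 + 2*2209) - 4525 = (60 + 4418) - 4525 = 4478 - 4525 = -47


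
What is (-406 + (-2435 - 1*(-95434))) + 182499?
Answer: 275092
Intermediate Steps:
(-406 + (-2435 - 1*(-95434))) + 182499 = (-406 + (-2435 + 95434)) + 182499 = (-406 + 92999) + 182499 = 92593 + 182499 = 275092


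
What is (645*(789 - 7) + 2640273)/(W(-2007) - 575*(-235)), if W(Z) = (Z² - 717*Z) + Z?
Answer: 3144663/5600186 ≈ 0.56153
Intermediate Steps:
W(Z) = Z² - 716*Z
(645*(789 - 7) + 2640273)/(W(-2007) - 575*(-235)) = (645*(789 - 7) + 2640273)/(-2007*(-716 - 2007) - 575*(-235)) = (645*782 + 2640273)/(-2007*(-2723) + 135125) = (504390 + 2640273)/(5465061 + 135125) = 3144663/5600186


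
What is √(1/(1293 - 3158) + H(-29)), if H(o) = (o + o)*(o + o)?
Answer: √11700747035/1865 ≈ 58.000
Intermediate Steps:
H(o) = 4*o² (H(o) = (2*o)*(2*o) = 4*o²)
√(1/(1293 - 3158) + H(-29)) = √(1/(1293 - 3158) + 4*(-29)²) = √(1/(-1865) + 4*841) = √(-1/1865 + 3364) = √(6273859/1865) = √11700747035/1865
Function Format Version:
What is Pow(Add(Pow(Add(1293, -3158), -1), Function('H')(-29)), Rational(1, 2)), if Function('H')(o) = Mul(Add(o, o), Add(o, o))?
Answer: Mul(Rational(1, 1865), Pow(11700747035, Rational(1, 2))) ≈ 58.000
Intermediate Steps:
Function('H')(o) = Mul(4, Pow(o, 2)) (Function('H')(o) = Mul(Mul(2, o), Mul(2, o)) = Mul(4, Pow(o, 2)))
Pow(Add(Pow(Add(1293, -3158), -1), Function('H')(-29)), Rational(1, 2)) = Pow(Add(Pow(Add(1293, -3158), -1), Mul(4, Pow(-29, 2))), Rational(1, 2)) = Pow(Add(Pow(-1865, -1), Mul(4, 841)), Rational(1, 2)) = Pow(Add(Rational(-1, 1865), 3364), Rational(1, 2)) = Pow(Rational(6273859, 1865), Rational(1, 2)) = Mul(Rational(1, 1865), Pow(11700747035, Rational(1, 2)))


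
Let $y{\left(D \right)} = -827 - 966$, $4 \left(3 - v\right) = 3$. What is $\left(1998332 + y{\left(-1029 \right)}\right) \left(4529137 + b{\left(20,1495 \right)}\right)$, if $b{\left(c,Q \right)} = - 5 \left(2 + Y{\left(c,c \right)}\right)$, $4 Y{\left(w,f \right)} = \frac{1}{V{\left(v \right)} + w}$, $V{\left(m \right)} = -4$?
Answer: $\frac{578725026270297}{64} \approx 9.0426 \cdot 10^{12}$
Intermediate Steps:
$v = \frac{9}{4}$ ($v = 3 - \frac{3}{4} = \frac{9}{4} \approx 2.25$)
$Y{\left(w,f \right)} = \frac{1}{4 \left(-4 + w\right)}$
$y{\left(D \right)} = -1793$ ($y{\left(D \right)} = -827 - 966 = -1793$)
$b{\left(c,Q \right)} = -10 - \frac{5}{4 \left(-4 + c\right)}$ ($b{\left(c,Q \right)} = - 5 \left(2 + \frac{1}{4 \left(-4 + c\right)}\right) = -10 - \frac{5}{4 \left(-4 + c\right)}$)
$\left(1998332 + y{\left(-1029 \right)}\right) \left(4529137 + b{\left(20,1495 \right)}\right) = \left(1998332 - 1793\right) \left(4529137 + \frac{5 \left(31 - 160\right)}{4 \left(-4 + 20\right)}\right) = 1996539 \left(4529137 + \frac{5 \left(31 - 160\right)}{4 \cdot 16}\right) = 1996539 \left(4529137 + \frac{5}{4} \cdot \frac{1}{16} \left(-129\right)\right) = 1996539 \left(4529137 - \frac{645}{64}\right) = 1996539 \cdot \frac{289864123}{64} = \frac{578725026270297}{64}$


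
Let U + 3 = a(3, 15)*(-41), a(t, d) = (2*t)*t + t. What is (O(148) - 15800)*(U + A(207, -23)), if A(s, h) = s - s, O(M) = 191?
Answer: 13486176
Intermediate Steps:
a(t, d) = t + 2*t² (a(t, d) = 2*t² + t = t + 2*t²)
A(s, h) = 0
U = -864 (U = -3 + (3*(1 + 2*3))*(-41) = -3 + (3*(1 + 6))*(-41) = -3 + (3*7)*(-41) = -3 + 21*(-41) = -3 - 861 = -864)
(O(148) - 15800)*(U + A(207, -23)) = (191 - 15800)*(-864 + 0) = -15609*(-864) = 13486176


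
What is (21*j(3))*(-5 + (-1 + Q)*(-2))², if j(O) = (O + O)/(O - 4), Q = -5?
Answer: -6174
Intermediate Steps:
j(O) = 2*O/(-4 + O) (j(O) = (2*O)/(-4 + O) = 2*O/(-4 + O))
(21*j(3))*(-5 + (-1 + Q)*(-2))² = (21*(2*3/(-4 + 3)))*(-5 + (-1 - 5)*(-2))² = (21*(2*3/(-1)))*(-5 - 6*(-2))² = (21*(2*3*(-1)))*(-5 + 12)² = (21*(-6))*7² = -126*49 = -6174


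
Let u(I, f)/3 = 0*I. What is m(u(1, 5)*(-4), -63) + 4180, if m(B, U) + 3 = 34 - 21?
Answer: 4190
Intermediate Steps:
u(I, f) = 0 (u(I, f) = 3*(0*I) = 3*0 = 0)
m(B, U) = 10 (m(B, U) = -3 + (34 - 21) = -3 + 13 = 10)
m(u(1, 5)*(-4), -63) + 4180 = 10 + 4180 = 4190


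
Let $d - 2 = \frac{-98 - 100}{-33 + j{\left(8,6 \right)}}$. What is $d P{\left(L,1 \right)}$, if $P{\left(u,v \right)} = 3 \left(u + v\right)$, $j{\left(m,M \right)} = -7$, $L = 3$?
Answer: $\frac{417}{5} \approx 83.4$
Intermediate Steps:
$P{\left(u,v \right)} = 3 u + 3 v$
$d = \frac{139}{20}$ ($d = 2 + \frac{-98 - 100}{-33 - 7} = 2 - \frac{198}{-40} = 2 - - \frac{99}{20} = 2 + \frac{99}{20} = \frac{139}{20} \approx 6.95$)
$d P{\left(L,1 \right)} = \frac{139 \left(3 \cdot 3 + 3 \cdot 1\right)}{20} = \frac{139 \left(9 + 3\right)}{20} = \frac{139}{20} \cdot 12 = \frac{417}{5}$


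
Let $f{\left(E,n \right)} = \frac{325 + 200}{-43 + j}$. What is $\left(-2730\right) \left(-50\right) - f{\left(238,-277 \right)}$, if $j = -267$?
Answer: $\frac{8463105}{62} \approx 1.365 \cdot 10^{5}$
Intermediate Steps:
$f{\left(E,n \right)} = - \frac{105}{62}$ ($f{\left(E,n \right)} = \frac{325 + 200}{-43 - 267} = \frac{525}{-310} = 525 \left(- \frac{1}{310}\right) = - \frac{105}{62}$)
$\left(-2730\right) \left(-50\right) - f{\left(238,-277 \right)} = \left(-2730\right) \left(-50\right) - - \frac{105}{62} = 136500 + \frac{105}{62} = \frac{8463105}{62}$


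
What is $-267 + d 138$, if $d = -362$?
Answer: $-50223$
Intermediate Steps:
$-267 + d 138 = -267 - 49956 = -50223$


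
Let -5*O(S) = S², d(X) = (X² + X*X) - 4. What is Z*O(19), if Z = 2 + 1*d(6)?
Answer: -5054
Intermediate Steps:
d(X) = -4 + 2*X² (d(X) = (X² + X²) - 4 = 2*X² - 4 = -4 + 2*X²)
Z = 70 (Z = 2 + 1*(-4 + 2*6²) = 2 + 1*(-4 + 2*36) = 2 + 1*(-4 + 72) = 2 + 1*68 = 2 + 68 = 70)
O(S) = -S²/5
Z*O(19) = 70*(-⅕*19²) = 70*(-⅕*361) = 70*(-361/5) = -5054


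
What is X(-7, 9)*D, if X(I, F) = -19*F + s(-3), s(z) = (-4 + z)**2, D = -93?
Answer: 11346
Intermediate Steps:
X(I, F) = 49 - 19*F (X(I, F) = -19*F + (-4 - 3)**2 = -19*F + (-7)**2 = -19*F + 49 = 49 - 19*F)
X(-7, 9)*D = (49 - 19*9)*(-93) = (49 - 171)*(-93) = -122*(-93) = 11346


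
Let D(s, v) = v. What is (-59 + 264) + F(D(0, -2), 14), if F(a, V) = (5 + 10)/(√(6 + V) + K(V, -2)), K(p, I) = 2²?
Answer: 190 + 15*√5/2 ≈ 206.77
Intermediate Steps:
K(p, I) = 4
F(a, V) = 15/(4 + √(6 + V)) (F(a, V) = (5 + 10)/(√(6 + V) + 4) = 15/(4 + √(6 + V)))
(-59 + 264) + F(D(0, -2), 14) = (-59 + 264) + 15/(4 + √(6 + 14)) = 205 + 15/(4 + √20) = 205 + 15/(4 + 2*√5)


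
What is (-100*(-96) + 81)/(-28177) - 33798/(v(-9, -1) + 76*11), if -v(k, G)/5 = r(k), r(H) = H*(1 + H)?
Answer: -478467201/6706126 ≈ -71.348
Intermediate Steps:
v(k, G) = -5*k*(1 + k)
(-100*(-96) + 81)/(-28177) - 33798/(v(-9, -1) + 76*11) = (-100*(-96) + 81)/(-28177) - 33798/(-5*(-9)*(1 - 9) + 76*11) = (9600 + 81)*(-1/28177) - 33798/(-5*(-9)*(-8) + 836) = 9681*(-1/28177) - 33798/(-360 + 836) = -9681/28177 - 33798/476 = -9681/28177 - 33798*1/476 = -9681/28177 - 16899/238 = -478467201/6706126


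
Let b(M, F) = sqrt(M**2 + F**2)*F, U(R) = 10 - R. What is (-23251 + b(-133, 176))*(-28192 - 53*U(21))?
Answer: 641936859 - 4859184*sqrt(48665) ≈ -4.3001e+8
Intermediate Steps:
b(M, F) = F*sqrt(F**2 + M**2) (b(M, F) = sqrt(F**2 + M**2)*F = F*sqrt(F**2 + M**2))
(-23251 + b(-133, 176))*(-28192 - 53*U(21)) = (-23251 + 176*sqrt(176**2 + (-133)**2))*(-28192 - 53*(10 - 1*21)) = (-23251 + 176*sqrt(30976 + 17689))*(-28192 - 53*(10 - 21)) = (-23251 + 176*sqrt(48665))*(-28192 - 53*(-11)) = (-23251 + 176*sqrt(48665))*(-28192 + 583) = (-23251 + 176*sqrt(48665))*(-27609) = 641936859 - 4859184*sqrt(48665)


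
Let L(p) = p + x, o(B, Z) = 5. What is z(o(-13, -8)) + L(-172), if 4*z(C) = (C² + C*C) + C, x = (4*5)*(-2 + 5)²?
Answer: 87/4 ≈ 21.750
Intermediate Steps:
x = 180 (x = 20*3² = 20*9 = 180)
z(C) = C²/2 + C/4 (z(C) = ((C² + C*C) + C)/4 = ((C² + C²) + C)/4 = (2*C² + C)/4 = (C + 2*C²)/4 = C²/2 + C/4)
L(p) = 180 + p (L(p) = p + 180 = 180 + p)
z(o(-13, -8)) + L(-172) = (¼)*5*(1 + 2*5) + (180 - 172) = (¼)*5*(1 + 10) + 8 = (¼)*5*11 + 8 = 55/4 + 8 = 87/4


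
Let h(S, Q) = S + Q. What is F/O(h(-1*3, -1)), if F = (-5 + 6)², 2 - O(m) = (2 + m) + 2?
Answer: ½ ≈ 0.50000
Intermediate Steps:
h(S, Q) = Q + S
O(m) = -2 - m (O(m) = 2 - ((2 + m) + 2) = 2 - (4 + m) = 2 + (-4 - m) = -2 - m)
F = 1 (F = 1² = 1)
F/O(h(-1*3, -1)) = 1/(-2 - (-1 - 1*3)) = 1/(-2 - (-1 - 3)) = 1/(-2 - 1*(-4)) = 1/(-2 + 4) = 1/2 = 1*(½) = ½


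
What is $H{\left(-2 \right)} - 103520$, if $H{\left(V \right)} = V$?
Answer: $-103522$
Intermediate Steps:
$H{\left(-2 \right)} - 103520 = -2 - 103520 = -103522$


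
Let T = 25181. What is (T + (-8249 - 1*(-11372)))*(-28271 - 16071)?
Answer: -1255055968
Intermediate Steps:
(T + (-8249 - 1*(-11372)))*(-28271 - 16071) = (25181 + (-8249 - 1*(-11372)))*(-28271 - 16071) = (25181 + (-8249 + 11372))*(-44342) = (25181 + 3123)*(-44342) = 28304*(-44342) = -1255055968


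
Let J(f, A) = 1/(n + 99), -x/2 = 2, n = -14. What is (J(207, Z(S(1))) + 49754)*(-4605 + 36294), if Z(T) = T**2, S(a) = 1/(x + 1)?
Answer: 134015664699/85 ≈ 1.5767e+9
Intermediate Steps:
x = -4 (x = -2*2 = -4)
S(a) = -1/3 (S(a) = 1/(-4 + 1) = 1/(-3) = -1/3)
J(f, A) = 1/85 (J(f, A) = 1/(-14 + 99) = 1/85)
(J(207, Z(S(1))) + 49754)*(-4605 + 36294) = (1/85 + 49754)*(-4605 + 36294) = (4229091/85)*31689 = 134015664699/85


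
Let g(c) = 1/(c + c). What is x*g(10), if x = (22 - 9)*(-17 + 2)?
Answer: -39/4 ≈ -9.7500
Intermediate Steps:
g(c) = 1/(2*c)
x = -195 (x = 13*(-15) = -195)
x*g(10) = -195/(2*10) = -195*1/20 = -39/4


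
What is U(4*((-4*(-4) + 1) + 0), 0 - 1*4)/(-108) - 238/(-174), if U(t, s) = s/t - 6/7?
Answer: 512957/372708 ≈ 1.3763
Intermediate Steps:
U(t, s) = -6/7 + s/t (U(t, s) = s/t - 6*1/7 = s/t - 6/7 = -6/7 + s/t)
U(4*((-4*(-4) + 1) + 0), 0 - 1*4)/(-108) - 238/(-174) = (-6/7 + (0 - 1*4)/((4*((-4*(-4) + 1) + 0))))/(-108) - 238/(-174) = (-6/7 + (0 - 4)/((4*((16 + 1) + 0))))*(-1/108) - 238*(-1/174) = (-6/7 - 4*1/(4*(17 + 0)))*(-1/108) + 119/87 = (-6/7 - 4/(4*17))*(-1/108) + 119/87 = (-6/7 - 4/68)*(-1/108) + 119/87 = (-6/7 - 4*1/68)*(-1/108) + 119/87 = (-6/7 - 1/17)*(-1/108) + 119/87 = -109/119*(-1/108) + 119/87 = 109/12852 + 119/87 = 512957/372708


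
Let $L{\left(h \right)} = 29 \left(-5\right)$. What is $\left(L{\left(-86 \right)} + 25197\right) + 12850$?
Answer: $37902$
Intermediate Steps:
$L{\left(h \right)} = -145$
$\left(L{\left(-86 \right)} + 25197\right) + 12850 = \left(-145 + 25197\right) + 12850 = 25052 + 12850 = 37902$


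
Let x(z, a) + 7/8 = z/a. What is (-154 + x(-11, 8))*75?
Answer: -46875/4 ≈ -11719.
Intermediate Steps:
x(z, a) = -7/8 + z/a
(-154 + x(-11, 8))*75 = (-154 + (-7/8 - 11/8))*75 = (-154 - 9/4)*75 = -625/4*75 = -46875/4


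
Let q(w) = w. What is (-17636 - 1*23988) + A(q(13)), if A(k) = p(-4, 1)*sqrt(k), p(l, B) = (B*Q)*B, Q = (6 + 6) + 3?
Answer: -41624 + 15*sqrt(13) ≈ -41570.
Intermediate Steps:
Q = 15 (Q = 12 + 3 = 15)
p(l, B) = 15*B**2 (p(l, B) = (B*15)*B = (15*B)*B = 15*B**2)
A(k) = 15*sqrt(k) (A(k) = (15*1**2)*sqrt(k) = (15*1)*sqrt(k) = 15*sqrt(k))
(-17636 - 1*23988) + A(q(13)) = (-17636 - 1*23988) + 15*sqrt(13) = (-17636 - 23988) + 15*sqrt(13) = -41624 + 15*sqrt(13)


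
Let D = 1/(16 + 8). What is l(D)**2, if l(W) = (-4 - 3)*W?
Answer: 49/576 ≈ 0.085069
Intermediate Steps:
D = 1/24 ≈ 0.041667
l(W) = -7*W
l(D)**2 = (-7*1/24)**2 = (-7/24)**2 = 49/576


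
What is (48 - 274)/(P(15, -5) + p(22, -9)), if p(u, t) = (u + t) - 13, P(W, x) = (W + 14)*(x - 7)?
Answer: 113/174 ≈ 0.64943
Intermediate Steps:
P(W, x) = (-7 + x)*(14 + W) (P(W, x) = (14 + W)*(-7 + x) = (-7 + x)*(14 + W))
p(u, t) = -13 + t + u (p(u, t) = (t + u) - 13 = -13 + t + u)
(48 - 274)/(P(15, -5) + p(22, -9)) = (48 - 274)/((-98 - 7*15 + 14*(-5) + 15*(-5)) + (-13 - 9 + 22)) = -226/((-98 - 105 - 70 - 75) + 0) = -226/(-348 + 0) = -226/(-348) = -226*(-1/348) = 113/174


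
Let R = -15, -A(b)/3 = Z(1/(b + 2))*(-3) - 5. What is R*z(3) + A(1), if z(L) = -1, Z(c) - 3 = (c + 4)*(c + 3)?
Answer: 187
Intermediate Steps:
Z(c) = 3 + (3 + c)*(4 + c) (Z(c) = 3 + (c + 4)*(c + 3) = 3 + (4 + c)*(3 + c) = 3 + (3 + c)*(4 + c))
A(b) = 150 + 9/(2 + b)² + 63/(2 + b) (A(b) = -3*((15 + (1/(b + 2))² + 7/(b + 2))*(-3) - 5) = -3*((15 + (1/(2 + b))² + 7/(2 + b))*(-3) - 5) = -3*((15 + (2 + b)⁻² + 7/(2 + b))*(-3) - 5) = -3*((-45 - 21/(2 + b) - 3/(2 + b)²) - 5) = -3*(-50 - 21/(2 + b) - 3/(2 + b)²) = 150 + 9/(2 + b)² + 63/(2 + b))
R*z(3) + A(1) = -15*(-1) + 3*(245 + 50*1² + 221*1)/(4 + 1² + 4*1) = 15 + 3*(245 + 50*1 + 221)/(4 + 1 + 4) = 15 + 3*(245 + 50 + 221)/9 = 15 + 3*(⅑)*516 = 15 + 172 = 187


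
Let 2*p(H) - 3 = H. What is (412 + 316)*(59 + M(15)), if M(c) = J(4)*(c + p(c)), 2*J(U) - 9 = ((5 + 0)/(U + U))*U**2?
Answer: 208936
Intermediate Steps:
J(U) = 9/2 + 5*U/4 (J(U) = 9/2 + (((5 + 0)/(U + U))*U**2)/2 = 9/2 + ((5/((2*U)))*U**2)/2 = 9/2 + ((5*(1/(2*U)))*U**2)/2 = 9/2 + ((5/(2*U))*U**2)/2 = 9/2 + (5*U/2)/2 = 9/2 + 5*U/4)
p(H) = 3/2 + H/2
M(c) = 57/4 + 57*c/4 (M(c) = (9/2 + (5/4)*4)*(c + (3/2 + c/2)) = (9/2 + 5)*(3/2 + 3*c/2) = 19*(3/2 + 3*c/2)/2 = 57/4 + 57*c/4)
(412 + 316)*(59 + M(15)) = (412 + 316)*(59 + (57/4 + (57/4)*15)) = 728*(59 + (57/4 + 855/4)) = 728*(59 + 228) = 728*287 = 208936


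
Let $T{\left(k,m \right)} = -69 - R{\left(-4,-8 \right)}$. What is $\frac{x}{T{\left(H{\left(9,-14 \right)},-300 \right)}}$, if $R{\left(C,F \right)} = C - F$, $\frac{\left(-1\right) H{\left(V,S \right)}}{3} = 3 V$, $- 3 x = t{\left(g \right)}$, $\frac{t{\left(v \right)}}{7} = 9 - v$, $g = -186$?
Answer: $\frac{455}{73} \approx 6.2329$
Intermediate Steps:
$t{\left(v \right)} = 63 - 7 v$ ($t{\left(v \right)} = 7 \left(9 - v\right) = 63 - 7 v$)
$x = -455$ ($x = - \frac{63 - -1302}{3} = - \frac{63 + 1302}{3} = \left(- \frac{1}{3}\right) 1365 = -455$)
$H{\left(V,S \right)} = - 9 V$ ($H{\left(V,S \right)} = - 3 \cdot 3 V = - 9 V$)
$T{\left(k,m \right)} = -73$ ($T{\left(k,m \right)} = -69 - \left(-4 - -8\right) = -69 - \left(-4 + 8\right) = -69 - 4 = -73$)
$\frac{x}{T{\left(H{\left(9,-14 \right)},-300 \right)}} = - \frac{455}{-73} = \left(-455\right) \left(- \frac{1}{73}\right) = \frac{455}{73}$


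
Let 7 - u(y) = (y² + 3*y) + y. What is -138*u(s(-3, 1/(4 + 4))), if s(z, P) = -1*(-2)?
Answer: 690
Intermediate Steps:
s(z, P) = 2
u(y) = 7 - y² - 4*y (u(y) = 7 - ((y² + 3*y) + y) = 7 - (y² + 4*y) = 7 + (-y² - 4*y) = 7 - y² - 4*y)
-138*u(s(-3, 1/(4 + 4))) = -138*(7 - 1*2² - 4*2) = -138*(7 - 1*4 - 8) = -138*(7 - 4 - 8) = -138*(-5) = 690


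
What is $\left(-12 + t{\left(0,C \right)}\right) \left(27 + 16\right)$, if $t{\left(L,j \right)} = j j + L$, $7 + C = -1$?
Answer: $2236$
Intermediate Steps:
$C = -8$ ($C = -7 - 1 = -8$)
$t{\left(L,j \right)} = L + j^{2}$ ($t{\left(L,j \right)} = j^{2} + L = L + j^{2}$)
$\left(-12 + t{\left(0,C \right)}\right) \left(27 + 16\right) = \left(-12 + \left(0 + \left(-8\right)^{2}\right)\right) \left(27 + 16\right) = \left(-12 + \left(0 + 64\right)\right) 43 = \left(-12 + 64\right) 43 = 52 \cdot 43 = 2236$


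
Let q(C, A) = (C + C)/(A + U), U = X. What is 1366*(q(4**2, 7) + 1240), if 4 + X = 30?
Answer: 55940432/33 ≈ 1.6952e+6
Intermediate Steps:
X = 26 (X = -4 + 30 = 26)
U = 26
q(C, A) = 2*C/(26 + A) (q(C, A) = (C + C)/(A + 26) = (2*C)/(26 + A) = 2*C/(26 + A))
1366*(q(4**2, 7) + 1240) = 1366*(2*4**2/(26 + 7) + 1240) = 1366*(2*16/33 + 1240) = 1366*(2*16*(1/33) + 1240) = 1366*(32/33 + 1240) = 1366*(40952/33) = 55940432/33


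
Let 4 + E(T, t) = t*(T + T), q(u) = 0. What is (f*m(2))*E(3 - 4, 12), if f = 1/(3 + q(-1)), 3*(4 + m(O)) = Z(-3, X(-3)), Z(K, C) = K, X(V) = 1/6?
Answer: 140/3 ≈ 46.667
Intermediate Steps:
X(V) = 1/6
m(O) = -5 (m(O) = -4 + (1/3)*(-3) = -4 - 1 = -5)
f = 1/3 (f = 1/(3 + 0) = 1/3 ≈ 0.33333)
E(T, t) = -4 + 2*T*t (E(T, t) = -4 + t*(T + T) = -4 + t*(2*T) = -4 + 2*T*t)
(f*m(2))*E(3 - 4, 12) = ((1/3)*(-5))*(-4 + 2*(3 - 4)*12) = -5*(-4 + 2*(-1)*12)/3 = -5*(-4 - 24)/3 = -5/3*(-28) = 140/3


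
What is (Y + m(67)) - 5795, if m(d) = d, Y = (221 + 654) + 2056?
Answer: -2797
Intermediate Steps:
Y = 2931 (Y = 875 + 2056 = 2931)
(Y + m(67)) - 5795 = (2931 + 67) - 5795 = 2998 - 5795 = -2797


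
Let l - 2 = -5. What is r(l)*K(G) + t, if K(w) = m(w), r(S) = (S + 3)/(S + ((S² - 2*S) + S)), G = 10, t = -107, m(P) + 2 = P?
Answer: -107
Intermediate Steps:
l = -3 (l = 2 - 5 = -3)
m(P) = -2 + P
r(S) = (3 + S)/S² (r(S) = (3 + S)/(S + (S² - S)) = (3 + S)/(S²) = (3 + S)/S²)
K(w) = -2 + w
r(l)*K(G) + t = ((3 - 3)/(-3)²)*(-2 + 10) - 107 = ((⅑)*0)*8 - 107 = 0*8 - 107 = 0 - 107 = -107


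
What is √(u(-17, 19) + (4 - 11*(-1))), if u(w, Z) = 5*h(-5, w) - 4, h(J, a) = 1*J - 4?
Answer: I*√34 ≈ 5.8309*I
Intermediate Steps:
h(J, a) = -4 + J (h(J, a) = J - 4 = -4 + J)
u(w, Z) = -49 (u(w, Z) = 5*(-4 - 5) - 4 = 5*(-9) - 4 = -45 - 4 = -49)
√(u(-17, 19) + (4 - 11*(-1))) = √(-49 + (4 - 11*(-1))) = √(-49 + (4 + 11)) = √(-49 + 15) = √(-34) = I*√34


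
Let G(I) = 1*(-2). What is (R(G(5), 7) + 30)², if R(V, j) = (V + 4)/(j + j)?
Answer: 44521/49 ≈ 908.59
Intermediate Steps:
G(I) = -2
R(V, j) = (4 + V)/(2*j) (R(V, j) = (4 + V)/((2*j)) = (4 + V)*(1/(2*j)) = (4 + V)/(2*j))
(R(G(5), 7) + 30)² = ((½)*(4 - 2)/7 + 30)² = ((½)*(⅐)*2 + 30)² = (⅐ + 30)² = (211/7)² = 44521/49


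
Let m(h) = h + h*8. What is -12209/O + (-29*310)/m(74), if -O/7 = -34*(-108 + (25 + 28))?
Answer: -54773953/4358970 ≈ -12.566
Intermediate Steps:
O = -13090 (O = -(-238)*(-108 + (25 + 28)) = -(-238)*(-108 + 53) = -(-238)*(-55) = -7*1870 = -13090)
m(h) = 9*h (m(h) = h + 8*h = 9*h)
-12209/O + (-29*310)/m(74) = -12209/(-13090) + (-29*310)/((9*74)) = -12209*(-1/13090) - 8990/666 = 12209/13090 - 8990*1/666 = 12209/13090 - 4495/333 = -54773953/4358970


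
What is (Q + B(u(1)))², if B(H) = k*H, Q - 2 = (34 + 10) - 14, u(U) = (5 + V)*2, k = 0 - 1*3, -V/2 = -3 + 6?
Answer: 1444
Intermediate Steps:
V = -6 (V = -2*(-3 + 6) = -2*3 = -6)
k = -3 (k = 0 - 3 = -3)
u(U) = -2 (u(U) = (5 - 6)*2 = -1*2 = -2)
Q = 32 (Q = 2 + ((34 + 10) - 14) = 2 + (44 - 14) = 2 + 30 = 32)
B(H) = -3*H
(Q + B(u(1)))² = (32 - 3*(-2))² = (32 + 6)² = 38² = 1444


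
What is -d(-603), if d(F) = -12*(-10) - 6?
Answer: -114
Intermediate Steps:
d(F) = 114 (d(F) = 120 - 6 = 114)
-d(-603) = -1*114 = -114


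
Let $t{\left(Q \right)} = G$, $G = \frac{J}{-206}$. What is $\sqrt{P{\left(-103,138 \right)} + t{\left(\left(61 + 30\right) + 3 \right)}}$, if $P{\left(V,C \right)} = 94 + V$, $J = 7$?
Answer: $\frac{i \sqrt{383366}}{206} \approx 3.0057 i$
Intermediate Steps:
$G = - \frac{7}{206}$ ($G = \frac{7}{-206} = 7 \left(- \frac{1}{206}\right) = - \frac{7}{206} \approx -0.033981$)
$t{\left(Q \right)} = - \frac{7}{206}$
$\sqrt{P{\left(-103,138 \right)} + t{\left(\left(61 + 30\right) + 3 \right)}} = \sqrt{\left(94 - 103\right) - \frac{7}{206}} = \sqrt{-9 - \frac{7}{206}} = \sqrt{- \frac{1861}{206}} = \frac{i \sqrt{383366}}{206}$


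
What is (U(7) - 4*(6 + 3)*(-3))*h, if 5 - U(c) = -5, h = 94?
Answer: 11092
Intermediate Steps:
U(c) = 10 (U(c) = 5 - 1*(-5) = 5 + 5 = 10)
(U(7) - 4*(6 + 3)*(-3))*h = (10 - 4*(6 + 3)*(-3))*94 = (10 - 4*9*(-3))*94 = (10 - 2*18*(-3))*94 = (10 - 36*(-3))*94 = (10 + 108)*94 = 118*94 = 11092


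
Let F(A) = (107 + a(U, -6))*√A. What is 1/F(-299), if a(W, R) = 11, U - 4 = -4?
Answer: -I*√299/35282 ≈ -0.0004901*I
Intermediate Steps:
U = 0 (U = 4 - 4 = 0)
F(A) = 118*√A (F(A) = (107 + 11)*√A = 118*√A)
1/F(-299) = 1/(118*√(-299)) = 1/(118*(I*√299)) = 1/(118*I*√299) = -I*√299/35282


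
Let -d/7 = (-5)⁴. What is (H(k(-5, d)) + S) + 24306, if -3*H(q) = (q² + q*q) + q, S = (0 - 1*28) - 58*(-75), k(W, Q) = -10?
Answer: 85694/3 ≈ 28565.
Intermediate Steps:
d = -4375 (d = -7*(-5)⁴ = -7*625 = -4375)
S = 4322 (S = (0 - 28) + 4350 = -28 + 4350 = 4322)
H(q) = -2*q²/3 - q/3 (H(q) = -((q² + q*q) + q)/3 = -((q² + q²) + q)/3 = -(2*q² + q)/3 = -(q + 2*q²)/3 = -2*q²/3 - q/3)
(H(k(-5, d)) + S) + 24306 = (-⅓*(-10)*(1 + 2*(-10)) + 4322) + 24306 = (-⅓*(-10)*(1 - 20) + 4322) + 24306 = (-⅓*(-10)*(-19) + 4322) + 24306 = (-190/3 + 4322) + 24306 = 12776/3 + 24306 = 85694/3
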